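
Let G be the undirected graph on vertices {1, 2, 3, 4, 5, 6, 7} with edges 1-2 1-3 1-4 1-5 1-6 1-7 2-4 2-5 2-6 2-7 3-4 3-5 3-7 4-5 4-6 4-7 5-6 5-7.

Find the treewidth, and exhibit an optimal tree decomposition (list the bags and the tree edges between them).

Treewidth 4.
One optimal decomposition is:
Bags: B1 = {1, 2, 4, 5, 7}  B2 = {1, 3, 4, 5, 7}  B3 = {1, 2, 4, 5, 6}
Tree: B1–B2, B1–B3

The largest bag has 5 vertices, giving width 4; this decomposition certifies tw(G) ≤ 4. Conversely, {1, 2, 4, 5, 6} is a clique of size 5, and the vertices of any clique must share a bag in every tree decomposition; so some bag has ≥ 5 vertices and tw(G) ≥ 4. Hence tw(G) = 4 exactly.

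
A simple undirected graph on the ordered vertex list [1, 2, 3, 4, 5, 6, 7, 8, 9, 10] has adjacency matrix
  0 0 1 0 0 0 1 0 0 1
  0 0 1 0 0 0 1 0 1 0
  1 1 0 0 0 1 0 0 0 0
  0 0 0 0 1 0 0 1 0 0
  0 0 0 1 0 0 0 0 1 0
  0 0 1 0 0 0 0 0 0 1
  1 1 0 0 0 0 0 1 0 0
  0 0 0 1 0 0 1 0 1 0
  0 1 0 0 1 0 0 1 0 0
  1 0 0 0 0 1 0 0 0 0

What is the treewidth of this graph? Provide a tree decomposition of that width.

Treewidth 2.
Bags: B1 = {4, 5, 8}  B2 = {5, 8, 9}  B3 = {7, 8, 9}  B4 = {2, 7, 9}  B5 = {1, 2, 7}  B6 = {1, 2, 3}  B7 = {1, 3, 10}  B8 = {3, 6, 10}
Tree: B1–B2, B2–B3, B3–B4, B4–B5, B5–B6, B6–B7, B7–B8

Every bag has size at most 3, so the width is 3 − 1 = 2 and tw(G) ≤ 2. Since 4–5–9–8–4 is a cycle in G, G is not acyclic. Forests are exactly the graphs of treewidth ≤ 1, so tw(G) ≥ 2. Therefore the treewidth is 2.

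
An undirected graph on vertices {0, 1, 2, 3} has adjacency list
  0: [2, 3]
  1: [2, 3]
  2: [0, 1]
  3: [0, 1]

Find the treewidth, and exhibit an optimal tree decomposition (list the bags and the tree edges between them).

Treewidth 2.
One optimal decomposition is:
Bags: B1 = {0, 2, 3}  B2 = {1, 2, 3}
Tree: B1–B2

Every bag has size at most 3, so the width is 3 − 1 = 2 and tw(G) ≤ 2. For the lower bound, G contains the cycle 2–0–3–1–2, so G is not a forest; only forests have treewidth ≤ 1, hence tw(G) ≥ 2. Combining the bounds, tw(G) = 2.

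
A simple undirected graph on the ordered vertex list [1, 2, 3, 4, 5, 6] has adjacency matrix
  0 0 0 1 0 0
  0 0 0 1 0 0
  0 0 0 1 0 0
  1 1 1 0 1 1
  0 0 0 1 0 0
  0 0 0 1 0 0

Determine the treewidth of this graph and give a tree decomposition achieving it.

Each bag holds 2 vertices, so the decomposition has width 1, which upper-bounds the treewidth. Since G has at least one edge (e.g. 4–5), it is not an edgeless graph, so tw(G) ≥ 1. Therefore the treewidth is 1.

Treewidth 1.
Bags: B1 = {4, 5}  B2 = {4, 6}  B3 = {1, 4}  B4 = {2, 4}  B5 = {3, 4}
Tree: B1–B2, B1–B3, B3–B4, B2–B5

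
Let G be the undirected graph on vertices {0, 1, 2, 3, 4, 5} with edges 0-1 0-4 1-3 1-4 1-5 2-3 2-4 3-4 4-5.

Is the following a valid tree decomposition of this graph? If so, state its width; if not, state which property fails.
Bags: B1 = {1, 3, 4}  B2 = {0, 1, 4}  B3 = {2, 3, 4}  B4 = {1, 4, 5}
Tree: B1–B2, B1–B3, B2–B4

Every vertex of G appears in some bag (union = {0, 1, 2, 3, 4, 5}); every edge is covered by a bag; and for each vertex v the set of bags containing v is connected in the bag tree. The decomposition is therefore valid. The largest bag has 3 vertices, so the width is 2.

Yes; width 2.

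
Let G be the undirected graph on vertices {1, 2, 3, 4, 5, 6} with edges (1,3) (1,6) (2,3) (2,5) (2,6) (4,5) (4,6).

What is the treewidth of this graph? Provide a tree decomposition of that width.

Every bag has size at most 3, so the width is 3 − 1 = 2 and tw(G) ≤ 2. The edges 5–4–6–2–5 form a cycle, so G is not a tree and its treewidth is at least 2. Combining the bounds, tw(G) = 2.

Treewidth 2.
Bags: B1 = {2, 4, 5}  B2 = {2, 4, 6}  B3 = {2, 3, 6}  B4 = {1, 3, 6}
Tree: B1–B2, B2–B3, B3–B4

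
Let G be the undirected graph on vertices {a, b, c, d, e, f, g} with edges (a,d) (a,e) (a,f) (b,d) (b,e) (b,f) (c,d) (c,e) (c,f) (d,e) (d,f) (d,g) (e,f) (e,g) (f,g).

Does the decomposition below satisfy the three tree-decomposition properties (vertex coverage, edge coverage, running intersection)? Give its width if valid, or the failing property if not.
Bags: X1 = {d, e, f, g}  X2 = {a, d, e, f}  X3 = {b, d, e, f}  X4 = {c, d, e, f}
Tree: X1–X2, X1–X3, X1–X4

Yes; width 3.

Every vertex of G appears in some bag (union = {a, b, c, d, e, f, g}); every edge is covered by a bag; and for each vertex v the set of bags containing v is connected in the bag tree. The decomposition is therefore valid. The largest bag has 4 vertices, so the width is 3.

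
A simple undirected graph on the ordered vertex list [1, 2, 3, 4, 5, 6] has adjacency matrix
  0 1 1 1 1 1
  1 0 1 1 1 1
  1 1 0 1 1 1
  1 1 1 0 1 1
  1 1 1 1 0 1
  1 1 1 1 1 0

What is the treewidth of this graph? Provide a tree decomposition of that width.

A single bag containing all 6 vertices is trivially a valid decomposition of width 5. Conversely, {1, 2, 3, 4, 5, 6} is a clique of size 6, and the vertices of any clique must share a bag in every tree decomposition; so some bag has ≥ 6 vertices and tw(G) ≥ 5. Therefore the treewidth is 5.

Treewidth 5.
Bags: B1 = {1, 2, 3, 4, 5, 6}
Tree: (single bag)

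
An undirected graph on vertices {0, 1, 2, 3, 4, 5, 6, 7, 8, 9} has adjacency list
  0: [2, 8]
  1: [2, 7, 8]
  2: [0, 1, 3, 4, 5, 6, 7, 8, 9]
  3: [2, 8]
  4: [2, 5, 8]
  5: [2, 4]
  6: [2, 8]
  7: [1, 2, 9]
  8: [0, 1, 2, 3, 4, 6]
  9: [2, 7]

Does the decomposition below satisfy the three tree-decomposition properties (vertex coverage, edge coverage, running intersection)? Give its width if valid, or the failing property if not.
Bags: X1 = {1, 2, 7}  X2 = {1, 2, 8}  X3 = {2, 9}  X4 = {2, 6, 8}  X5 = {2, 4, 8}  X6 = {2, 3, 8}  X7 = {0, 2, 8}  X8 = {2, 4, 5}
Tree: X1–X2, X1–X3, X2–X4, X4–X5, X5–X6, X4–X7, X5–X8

A tree decomposition must satisfy three properties: every vertex lies in some bag; for every edge, both endpoints lie together in some bag; and for every vertex, the bags containing it form a connected subtree. Here edge (7,9) lies in no bag, so the decomposition is invalid.

No — edge (7,9) lies in no bag.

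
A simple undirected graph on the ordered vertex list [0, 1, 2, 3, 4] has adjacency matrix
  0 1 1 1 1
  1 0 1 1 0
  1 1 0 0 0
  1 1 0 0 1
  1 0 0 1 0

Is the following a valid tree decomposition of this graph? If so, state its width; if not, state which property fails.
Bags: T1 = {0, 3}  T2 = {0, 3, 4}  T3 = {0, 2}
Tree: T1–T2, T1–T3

No — vertex 1 appears in no bag.

A tree decomposition must satisfy three properties: every vertex lies in some bag; for every edge, both endpoints lie together in some bag; and for every vertex, the bags containing it form a connected subtree. Here vertex 1 appears in no bag, so the decomposition is invalid.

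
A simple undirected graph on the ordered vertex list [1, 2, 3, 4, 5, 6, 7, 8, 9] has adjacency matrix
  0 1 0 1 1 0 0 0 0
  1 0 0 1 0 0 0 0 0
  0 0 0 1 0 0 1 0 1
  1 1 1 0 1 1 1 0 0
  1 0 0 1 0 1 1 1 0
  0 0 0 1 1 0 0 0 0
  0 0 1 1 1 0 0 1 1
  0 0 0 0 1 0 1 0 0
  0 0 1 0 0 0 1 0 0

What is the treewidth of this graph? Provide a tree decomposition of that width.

Treewidth 2.
Bags: B1 = {4, 5, 7}  B2 = {1, 4, 5}  B3 = {3, 4, 7}  B4 = {1, 2, 4}  B5 = {3, 7, 9}  B6 = {5, 7, 8}  B7 = {4, 5, 6}
Tree: B1–B2, B1–B3, B2–B4, B3–B5, B1–B6, B2–B7

Every bag has size at most 3, so the width is 3 − 1 = 2 and tw(G) ≤ 2. Conversely, {5, 7, 8} is a clique of size 3, and the vertices of any clique must share a bag in every tree decomposition; so some bag has ≥ 3 vertices and tw(G) ≥ 2. Therefore the treewidth is 2.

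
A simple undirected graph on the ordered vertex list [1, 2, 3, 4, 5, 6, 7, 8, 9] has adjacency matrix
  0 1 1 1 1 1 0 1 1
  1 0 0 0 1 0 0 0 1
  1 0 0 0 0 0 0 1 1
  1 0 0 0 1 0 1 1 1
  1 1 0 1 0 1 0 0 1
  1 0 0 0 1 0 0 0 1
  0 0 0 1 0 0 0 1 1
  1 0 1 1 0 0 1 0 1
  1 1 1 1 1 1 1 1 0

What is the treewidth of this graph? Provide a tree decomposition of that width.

Treewidth 3.
One such decomposition:
Bags: B1 = {1, 3, 8, 9}  B2 = {1, 4, 8, 9}  B3 = {4, 7, 8, 9}  B4 = {1, 4, 5, 9}  B5 = {1, 2, 5, 9}  B6 = {1, 5, 6, 9}
Tree: B1–B2, B2–B3, B2–B4, B4–B5, B4–B6

The largest bag has 4 vertices, giving width 3; this decomposition certifies tw(G) ≤ 3. For the lower bound, the 4 vertices {1, 3, 8, 9} are pairwise adjacent, and any tree decomposition puts a clique entirely inside one bag — forcing width ≥ 3. Hence tw(G) = 3 exactly.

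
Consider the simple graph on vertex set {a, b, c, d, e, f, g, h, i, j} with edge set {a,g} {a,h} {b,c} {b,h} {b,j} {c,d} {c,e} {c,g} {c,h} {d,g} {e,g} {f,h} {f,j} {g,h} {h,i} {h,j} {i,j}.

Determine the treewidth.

A width-2 tree decomposition is:
Bags: B1 = {b, h, j}  B2 = {b, c, h}  B3 = {f, h, j}  B4 = {c, g, h}  B5 = {c, d, g}  B6 = {h, i, j}  B7 = {a, g, h}  B8 = {c, e, g}
Tree: B1–B2, B1–B3, B2–B4, B4–B5, B3–B6, B4–B7, B5–B8
Each bag holds 3 vertices, so the decomposition has width 2, which upper-bounds the treewidth. Conversely, {c, d, g} is a clique of size 3, and the vertices of any clique must share a bag in every tree decomposition; so some bag has ≥ 3 vertices and tw(G) ≥ 2. Therefore the treewidth is 2.

2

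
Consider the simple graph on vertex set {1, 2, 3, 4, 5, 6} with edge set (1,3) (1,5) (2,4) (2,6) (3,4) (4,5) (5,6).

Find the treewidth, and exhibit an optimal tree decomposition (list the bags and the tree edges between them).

Each bag holds 3 vertices, so the decomposition has width 2, which upper-bounds the treewidth. The edges 3–1–5–4–3 form a cycle, so G is not a tree and its treewidth is at least 2. Hence tw(G) = 2 exactly.

Treewidth 2.
Bags: B1 = {1, 3, 4}  B2 = {1, 4, 5}  B3 = {2, 4, 5}  B4 = {2, 5, 6}
Tree: B1–B2, B2–B3, B3–B4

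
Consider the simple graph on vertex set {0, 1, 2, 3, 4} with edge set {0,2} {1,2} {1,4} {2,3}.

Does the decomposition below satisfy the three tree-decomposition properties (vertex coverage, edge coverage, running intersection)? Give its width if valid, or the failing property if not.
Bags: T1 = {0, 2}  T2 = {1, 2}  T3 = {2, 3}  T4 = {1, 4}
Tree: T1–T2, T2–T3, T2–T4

Every vertex of G appears in some bag (union = {0, 1, 2, 3, 4}); every edge is covered by a bag; and for each vertex v the set of bags containing v is connected in the bag tree. The decomposition is therefore valid. The largest bag has 2 vertices, so the width is 1.

Yes; width 1.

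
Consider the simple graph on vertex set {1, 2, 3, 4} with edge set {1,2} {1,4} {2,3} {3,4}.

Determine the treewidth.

2

A width-2 tree decomposition is:
Bags: B1 = {2, 3, 4}  B2 = {1, 2, 4}
Tree: B1–B2
Each bag holds 3 vertices, so the decomposition has width 2, which upper-bounds the treewidth. For the lower bound, G contains the cycle 4–3–2–1–4, so G is not a forest; only forests have treewidth ≤ 1, hence tw(G) ≥ 2. The upper and lower bounds meet at 2, so that is the treewidth.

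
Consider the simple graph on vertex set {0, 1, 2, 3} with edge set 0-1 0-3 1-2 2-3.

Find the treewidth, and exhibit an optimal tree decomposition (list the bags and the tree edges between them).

Each bag holds 3 vertices, so the decomposition has width 2, which upper-bounds the treewidth. The edges 3–2–1–0–3 form a cycle, so G is not a tree and its treewidth is at least 2. Hence tw(G) = 2 exactly.

Treewidth 2.
One optimal decomposition is:
Bags: B1 = {1, 2, 3}  B2 = {0, 1, 3}
Tree: B1–B2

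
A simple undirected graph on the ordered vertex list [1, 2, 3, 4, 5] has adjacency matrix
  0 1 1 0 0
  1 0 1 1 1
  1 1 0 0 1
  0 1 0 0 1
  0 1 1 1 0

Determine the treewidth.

2

A width-2 tree decomposition is:
Bags: B1 = {2, 3, 5}  B2 = {2, 4, 5}  B3 = {1, 2, 3}
Tree: B1–B2, B1–B3
Every bag has size at most 3, so the width is 3 − 1 = 2 and tw(G) ≤ 2. Conversely, {1, 2, 3} is a clique of size 3, and the vertices of any clique must share a bag in every tree decomposition; so some bag has ≥ 3 vertices and tw(G) ≥ 2. The upper and lower bounds meet at 2, so that is the treewidth.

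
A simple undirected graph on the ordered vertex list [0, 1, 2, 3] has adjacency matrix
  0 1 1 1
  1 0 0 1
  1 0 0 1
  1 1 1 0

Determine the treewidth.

A width-2 tree decomposition is:
Bags: B1 = {0, 1, 3}  B2 = {0, 2, 3}
Tree: B1–B2
The largest bag has 3 vertices, giving width 2; this decomposition certifies tw(G) ≤ 2. Conversely, {0, 1, 3} is a clique of size 3, and the vertices of any clique must share a bag in every tree decomposition; so some bag has ≥ 3 vertices and tw(G) ≥ 2. Hence tw(G) = 2 exactly.

2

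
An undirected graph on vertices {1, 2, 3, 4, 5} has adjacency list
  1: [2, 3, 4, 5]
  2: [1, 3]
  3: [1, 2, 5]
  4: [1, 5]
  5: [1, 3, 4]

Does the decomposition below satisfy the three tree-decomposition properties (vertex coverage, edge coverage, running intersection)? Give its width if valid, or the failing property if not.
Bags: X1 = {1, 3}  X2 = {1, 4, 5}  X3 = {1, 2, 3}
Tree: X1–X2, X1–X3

No — edge (5,3) lies in no bag.

A tree decomposition must satisfy three properties: every vertex lies in some bag; for every edge, both endpoints lie together in some bag; and for every vertex, the bags containing it form a connected subtree. Here edge (5,3) lies in no bag, so the decomposition is invalid.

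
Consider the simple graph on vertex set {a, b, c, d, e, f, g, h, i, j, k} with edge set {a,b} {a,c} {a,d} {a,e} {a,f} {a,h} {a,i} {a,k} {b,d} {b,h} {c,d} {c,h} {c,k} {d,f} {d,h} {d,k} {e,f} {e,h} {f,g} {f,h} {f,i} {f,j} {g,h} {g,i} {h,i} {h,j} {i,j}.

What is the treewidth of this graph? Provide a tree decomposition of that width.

Treewidth 3.
One such decomposition:
Bags: B1 = {a, b, d, h}  B2 = {a, d, f, h}  B3 = {a, f, h, i}  B4 = {a, c, d, h}  B5 = {f, h, i, j}  B6 = {f, g, h, i}  B7 = {a, c, d, k}  B8 = {a, e, f, h}
Tree: B1–B2, B2–B3, B2–B4, B3–B5, B3–B6, B4–B7, B2–B8

The largest bag has 4 vertices, giving width 3; this decomposition certifies tw(G) ≤ 3. For the lower bound, the 4 vertices {a, c, d, h} are pairwise adjacent, and any tree decomposition puts a clique entirely inside one bag — forcing width ≥ 3. Combining the bounds, tw(G) = 3.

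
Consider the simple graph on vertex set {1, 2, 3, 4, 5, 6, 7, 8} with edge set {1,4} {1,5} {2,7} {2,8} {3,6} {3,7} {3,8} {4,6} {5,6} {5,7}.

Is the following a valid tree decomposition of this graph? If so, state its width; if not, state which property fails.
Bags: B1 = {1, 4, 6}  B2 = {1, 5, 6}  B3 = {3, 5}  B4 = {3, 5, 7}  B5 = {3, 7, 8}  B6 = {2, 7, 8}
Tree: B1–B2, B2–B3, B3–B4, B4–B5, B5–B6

No — edge (6,3) lies in no bag.

A tree decomposition must satisfy three properties: every vertex lies in some bag; for every edge, both endpoints lie together in some bag; and for every vertex, the bags containing it form a connected subtree. Here edge (6,3) lies in no bag, so the decomposition is invalid.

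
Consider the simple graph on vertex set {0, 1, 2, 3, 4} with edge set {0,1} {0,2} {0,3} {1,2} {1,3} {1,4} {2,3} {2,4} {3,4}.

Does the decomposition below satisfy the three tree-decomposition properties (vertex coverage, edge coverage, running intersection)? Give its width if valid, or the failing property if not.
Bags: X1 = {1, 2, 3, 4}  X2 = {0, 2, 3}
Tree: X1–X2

A tree decomposition must satisfy three properties: every vertex lies in some bag; for every edge, both endpoints lie together in some bag; and for every vertex, the bags containing it form a connected subtree. Here edge (1,0) lies in no bag, so the decomposition is invalid.

No — edge (1,0) lies in no bag.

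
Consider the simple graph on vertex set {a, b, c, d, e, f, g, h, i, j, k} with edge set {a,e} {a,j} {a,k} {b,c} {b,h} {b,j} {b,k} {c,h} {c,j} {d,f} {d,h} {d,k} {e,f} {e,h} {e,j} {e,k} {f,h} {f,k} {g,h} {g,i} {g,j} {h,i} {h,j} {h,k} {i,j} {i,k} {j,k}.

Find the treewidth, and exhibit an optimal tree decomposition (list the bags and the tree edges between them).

Every bag has size at most 4, so the width is 4 − 1 = 3 and tw(G) ≤ 3. Conversely, {g, h, i, j} is a clique of size 4, and the vertices of any clique must share a bag in every tree decomposition; so some bag has ≥ 4 vertices and tw(G) ≥ 3. Combining the bounds, tw(G) = 3.

Treewidth 3.
One such decomposition:
Bags: B1 = {e, h, j, k}  B2 = {b, h, j, k}  B3 = {e, f, h, k}  B4 = {a, e, j, k}  B5 = {h, i, j, k}  B6 = {b, c, h, j}  B7 = {d, f, h, k}  B8 = {g, h, i, j}
Tree: B1–B2, B1–B3, B1–B4, B2–B5, B2–B6, B3–B7, B5–B8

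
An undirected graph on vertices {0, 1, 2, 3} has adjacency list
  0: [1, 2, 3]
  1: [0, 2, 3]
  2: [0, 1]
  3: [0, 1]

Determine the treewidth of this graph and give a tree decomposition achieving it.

Treewidth 2.
One such decomposition:
Bags: B1 = {0, 1, 2}  B2 = {0, 1, 3}
Tree: B1–B2

The largest bag has 3 vertices, giving width 2; this decomposition certifies tw(G) ≤ 2. Conversely, {0, 1, 2} is a clique of size 3, and the vertices of any clique must share a bag in every tree decomposition; so some bag has ≥ 3 vertices and tw(G) ≥ 2. Therefore the treewidth is 2.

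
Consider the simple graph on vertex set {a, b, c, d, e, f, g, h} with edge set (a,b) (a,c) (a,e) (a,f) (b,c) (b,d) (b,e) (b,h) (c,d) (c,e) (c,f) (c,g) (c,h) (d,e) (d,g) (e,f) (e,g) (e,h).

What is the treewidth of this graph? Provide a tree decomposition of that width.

Treewidth 3.
One such decomposition:
Bags: B1 = {a, b, c, e}  B2 = {a, c, e, f}  B3 = {b, c, d, e}  B4 = {c, d, e, g}  B5 = {b, c, e, h}
Tree: B1–B2, B1–B3, B3–B4, B1–B5

Every bag has size at most 4, so the width is 4 − 1 = 3 and tw(G) ≤ 3. Conversely, {c, d, e, g} is a clique of size 4, and the vertices of any clique must share a bag in every tree decomposition; so some bag has ≥ 4 vertices and tw(G) ≥ 3. Hence tw(G) = 3 exactly.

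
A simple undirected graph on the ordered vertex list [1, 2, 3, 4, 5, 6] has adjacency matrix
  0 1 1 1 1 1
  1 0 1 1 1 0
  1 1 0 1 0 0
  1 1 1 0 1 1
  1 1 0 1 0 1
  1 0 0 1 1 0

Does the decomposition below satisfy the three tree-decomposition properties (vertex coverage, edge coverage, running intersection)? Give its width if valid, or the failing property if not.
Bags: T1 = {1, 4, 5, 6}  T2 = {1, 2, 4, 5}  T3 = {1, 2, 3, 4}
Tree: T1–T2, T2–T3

Yes; width 3.

Checking the three conditions: (i) the bags cover all of {1, 2, 3, 4, 5, 6}; (ii) for each edge, some bag contains both endpoints; (iii) the bags containing any fixed vertex form a subtree. All hold, so the decomposition is valid with width 4 − 1 = 3.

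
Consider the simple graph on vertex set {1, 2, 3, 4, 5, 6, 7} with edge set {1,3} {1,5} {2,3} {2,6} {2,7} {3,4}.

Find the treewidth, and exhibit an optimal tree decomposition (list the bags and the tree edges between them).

The largest bag has 2 vertices, giving width 1; this decomposition certifies tw(G) ≤ 1. Any graph with an edge has treewidth ≥ 1, and G has the edge 3–2. The upper and lower bounds meet at 1, so that is the treewidth.

Treewidth 1.
One such decomposition:
Bags: B1 = {2, 3}  B2 = {3, 4}  B3 = {2, 7}  B4 = {2, 6}  B5 = {1, 3}  B6 = {1, 5}
Tree: B1–B2, B1–B3, B1–B4, B1–B5, B5–B6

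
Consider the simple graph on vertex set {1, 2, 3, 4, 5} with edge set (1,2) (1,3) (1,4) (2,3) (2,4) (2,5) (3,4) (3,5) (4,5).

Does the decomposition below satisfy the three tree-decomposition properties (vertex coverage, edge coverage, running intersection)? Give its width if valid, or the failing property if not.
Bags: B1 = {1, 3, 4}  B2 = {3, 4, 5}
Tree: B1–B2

No — vertex 2 appears in no bag.

A tree decomposition must satisfy three properties: every vertex lies in some bag; for every edge, both endpoints lie together in some bag; and for every vertex, the bags containing it form a connected subtree. Here vertex 2 appears in no bag, so the decomposition is invalid.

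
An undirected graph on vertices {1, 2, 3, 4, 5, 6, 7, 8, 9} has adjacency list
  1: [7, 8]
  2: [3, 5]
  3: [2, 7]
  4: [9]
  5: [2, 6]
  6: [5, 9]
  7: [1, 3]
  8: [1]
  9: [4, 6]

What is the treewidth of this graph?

1

A width-1 tree decomposition is:
Bags: B1 = {4, 9}  B2 = {6, 9}  B3 = {5, 6}  B4 = {2, 5}  B5 = {2, 3}  B6 = {3, 7}  B7 = {1, 7}  B8 = {1, 8}
Tree: B1–B2, B2–B3, B3–B4, B4–B5, B5–B6, B6–B7, B7–B8
Each bag holds 2 vertices, so the decomposition has width 1, which upper-bounds the treewidth. Any graph with an edge has treewidth ≥ 1, and G has the edge 4–9. Therefore the treewidth is 1.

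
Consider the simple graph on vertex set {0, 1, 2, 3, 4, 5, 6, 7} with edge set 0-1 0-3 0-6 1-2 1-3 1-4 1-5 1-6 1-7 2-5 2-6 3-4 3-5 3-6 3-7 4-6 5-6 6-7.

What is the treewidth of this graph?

A width-3 tree decomposition is:
Bags: B1 = {0, 1, 3, 6}  B2 = {1, 3, 5, 6}  B3 = {1, 2, 5, 6}  B4 = {1, 3, 6, 7}  B5 = {1, 3, 4, 6}
Tree: B1–B2, B2–B3, B2–B4, B4–B5
Each bag holds 4 vertices, so the decomposition has width 3, which upper-bounds the treewidth. For the lower bound, the 4 vertices {1, 2, 5, 6} are pairwise adjacent, and any tree decomposition puts a clique entirely inside one bag — forcing width ≥ 3. Hence tw(G) = 3 exactly.

3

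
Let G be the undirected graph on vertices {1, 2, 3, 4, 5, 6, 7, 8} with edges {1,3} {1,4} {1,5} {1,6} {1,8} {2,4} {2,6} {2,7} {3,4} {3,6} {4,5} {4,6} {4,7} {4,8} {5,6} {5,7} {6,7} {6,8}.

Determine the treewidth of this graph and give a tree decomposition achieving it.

Each bag holds 4 vertices, so the decomposition has width 3, which upper-bounds the treewidth. On the other hand G contains the 4-clique {1, 4, 6, 8}. A clique must lie in a single bag of any decomposition, so no decomposition can have width below 3. The upper and lower bounds meet at 3, so that is the treewidth.

Treewidth 3.
One such decomposition:
Bags: B1 = {1, 4, 5, 6}  B2 = {4, 5, 6, 7}  B3 = {1, 4, 6, 8}  B4 = {1, 3, 4, 6}  B5 = {2, 4, 6, 7}
Tree: B1–B2, B1–B3, B1–B4, B2–B5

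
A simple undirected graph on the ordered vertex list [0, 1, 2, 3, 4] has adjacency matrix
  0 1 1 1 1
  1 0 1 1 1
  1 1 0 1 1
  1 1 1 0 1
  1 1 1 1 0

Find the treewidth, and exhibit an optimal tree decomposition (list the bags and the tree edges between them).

With just one bag of size 5, the width is 5 − 1 = 4, so tw(G) ≤ 4. Conversely, {0, 1, 2, 3, 4} is a clique of size 5, and the vertices of any clique must share a bag in every tree decomposition; so some bag has ≥ 5 vertices and tw(G) ≥ 4. The upper and lower bounds meet at 4, so that is the treewidth.

Treewidth 4.
One optimal decomposition is:
Bags: B1 = {0, 1, 2, 3, 4}
Tree: (single bag)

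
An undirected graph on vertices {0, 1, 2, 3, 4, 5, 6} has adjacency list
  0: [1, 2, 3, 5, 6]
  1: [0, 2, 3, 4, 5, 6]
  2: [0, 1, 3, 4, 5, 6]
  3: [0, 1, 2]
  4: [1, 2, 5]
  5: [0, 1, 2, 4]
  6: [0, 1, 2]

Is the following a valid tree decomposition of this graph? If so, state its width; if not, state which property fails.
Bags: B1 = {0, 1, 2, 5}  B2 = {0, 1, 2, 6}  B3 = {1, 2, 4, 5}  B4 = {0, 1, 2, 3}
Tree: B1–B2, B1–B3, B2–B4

Yes; width 3.

Checking the three conditions: (i) the bags cover all of {0, 1, 2, 3, 4, 5, 6}; (ii) for each edge, some bag contains both endpoints; (iii) the bags containing any fixed vertex form a subtree. All hold, so the decomposition is valid with width 4 − 1 = 3.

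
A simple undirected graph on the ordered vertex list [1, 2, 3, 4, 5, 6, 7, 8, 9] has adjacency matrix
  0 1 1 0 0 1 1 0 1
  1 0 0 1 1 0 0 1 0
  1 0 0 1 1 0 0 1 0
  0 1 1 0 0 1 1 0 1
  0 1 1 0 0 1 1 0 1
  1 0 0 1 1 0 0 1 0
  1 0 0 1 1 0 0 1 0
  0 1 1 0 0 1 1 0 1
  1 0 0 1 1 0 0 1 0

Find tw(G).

A width-4 tree decomposition is:
Bags: B1 = {1, 3, 4, 5, 8}  B2 = {1, 4, 5, 7, 8}  B3 = {1, 4, 5, 6, 8}  B4 = {1, 2, 4, 5, 8}  B5 = {1, 4, 5, 8, 9}
Tree: B1–B2, B2–B3, B3–B4, B4–B5
The largest bag has 5 vertices, giving width 4; this decomposition certifies tw(G) ≤ 4. For the lower bound: the 5 vertex sets {3,8}, {5,7}, {4,6}, {1}, {2} are disjoint, each induces a connected subgraph, and every pair is joined by at least one edge of G. Contracting each set to a single vertex therefore yields K_{5} as a minor, and since treewidth is minor-monotone, tw(G) ≥ tw(K_{5}) = 4. Therefore the treewidth is 4.

4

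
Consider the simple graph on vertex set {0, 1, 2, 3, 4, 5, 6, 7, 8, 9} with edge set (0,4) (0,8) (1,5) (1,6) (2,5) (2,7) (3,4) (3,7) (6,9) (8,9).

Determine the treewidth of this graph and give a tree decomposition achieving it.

Each bag holds 3 vertices, so the decomposition has width 2, which upper-bounds the treewidth. For the lower bound, G contains the cycle 5–2–7–3–4–0–8–9–6–1–5, so G is not a forest; only forests have treewidth ≤ 1, hence tw(G) ≥ 2. Combining the bounds, tw(G) = 2.

Treewidth 2.
Bags: B1 = {2, 5, 7}  B2 = {3, 5, 7}  B3 = {3, 4, 5}  B4 = {0, 4, 5}  B5 = {0, 5, 8}  B6 = {5, 8, 9}  B7 = {5, 6, 9}  B8 = {1, 5, 6}
Tree: B1–B2, B2–B3, B3–B4, B4–B5, B5–B6, B6–B7, B7–B8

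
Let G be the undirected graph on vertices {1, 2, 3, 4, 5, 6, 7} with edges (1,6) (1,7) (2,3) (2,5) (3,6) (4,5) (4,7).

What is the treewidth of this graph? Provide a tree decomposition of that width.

The largest bag has 3 vertices, giving width 2; this decomposition certifies tw(G) ≤ 2. The edges 1–6–3–2–5–4–7–1 form a cycle, so G is not a tree and its treewidth is at least 2. Combining the bounds, tw(G) = 2.

Treewidth 2.
One optimal decomposition is:
Bags: B1 = {1, 3, 6}  B2 = {1, 2, 3}  B3 = {1, 2, 5}  B4 = {1, 4, 5}  B5 = {1, 4, 7}
Tree: B1–B2, B2–B3, B3–B4, B4–B5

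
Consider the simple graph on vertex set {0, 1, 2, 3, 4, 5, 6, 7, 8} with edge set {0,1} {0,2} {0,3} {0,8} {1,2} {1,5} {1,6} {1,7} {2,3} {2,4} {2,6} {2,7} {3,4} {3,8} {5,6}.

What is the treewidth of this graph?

2

A width-2 tree decomposition is:
Bags: B1 = {1, 2, 6}  B2 = {0, 1, 2}  B3 = {1, 2, 7}  B4 = {0, 2, 3}  B5 = {2, 3, 4}  B6 = {0, 3, 8}  B7 = {1, 5, 6}
Tree: B1–B2, B2–B3, B2–B4, B4–B5, B4–B6, B1–B7
The largest bag has 3 vertices, giving width 2; this decomposition certifies tw(G) ≤ 2. Conversely, {0, 3, 8} is a clique of size 3, and the vertices of any clique must share a bag in every tree decomposition; so some bag has ≥ 3 vertices and tw(G) ≥ 2. Hence tw(G) = 2 exactly.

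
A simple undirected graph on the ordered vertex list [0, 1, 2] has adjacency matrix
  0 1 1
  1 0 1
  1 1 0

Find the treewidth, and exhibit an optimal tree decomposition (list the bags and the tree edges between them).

Treewidth 2.
One such decomposition:
Bags: B1 = {0, 1, 2}
Tree: (single bag)

A single bag containing all 3 vertices is trivially a valid decomposition of width 2. For the lower bound, the 3 vertices {0, 1, 2} are pairwise adjacent, and any tree decomposition puts a clique entirely inside one bag — forcing width ≥ 2. Hence tw(G) = 2 exactly.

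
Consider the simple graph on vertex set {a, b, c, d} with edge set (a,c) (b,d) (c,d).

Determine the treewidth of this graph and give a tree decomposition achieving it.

Treewidth 1.
One such decomposition:
Bags: B1 = {b, d}  B2 = {c, d}  B3 = {a, c}
Tree: B1–B2, B2–B3

The largest bag has 2 vertices, giving width 1; this decomposition certifies tw(G) ≤ 1. Any graph with an edge has treewidth ≥ 1, and G has the edge b–d. The upper and lower bounds meet at 1, so that is the treewidth.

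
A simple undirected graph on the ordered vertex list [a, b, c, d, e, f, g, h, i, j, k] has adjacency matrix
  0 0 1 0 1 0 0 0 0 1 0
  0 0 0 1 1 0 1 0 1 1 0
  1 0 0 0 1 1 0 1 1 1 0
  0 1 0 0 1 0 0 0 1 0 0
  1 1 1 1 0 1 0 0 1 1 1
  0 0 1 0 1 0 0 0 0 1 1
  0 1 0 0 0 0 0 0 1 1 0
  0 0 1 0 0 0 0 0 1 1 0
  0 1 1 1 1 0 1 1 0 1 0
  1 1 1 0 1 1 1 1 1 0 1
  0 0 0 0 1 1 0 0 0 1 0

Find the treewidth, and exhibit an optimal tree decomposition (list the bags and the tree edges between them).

Every bag has size at most 4, so the width is 4 − 1 = 3 and tw(G) ≤ 3. On the other hand G contains the 4-clique {b, d, e, i}. A clique must lie in a single bag of any decomposition, so no decomposition can have width below 3. Hence tw(G) = 3 exactly.

Treewidth 3.
One such decomposition:
Bags: B1 = {c, e, i, j}  B2 = {c, h, i, j}  B3 = {c, e, f, j}  B4 = {e, f, j, k}  B5 = {b, e, i, j}  B6 = {b, g, i, j}  B7 = {b, d, e, i}  B8 = {a, c, e, j}
Tree: B1–B2, B1–B3, B3–B4, B1–B5, B5–B6, B5–B7, B1–B8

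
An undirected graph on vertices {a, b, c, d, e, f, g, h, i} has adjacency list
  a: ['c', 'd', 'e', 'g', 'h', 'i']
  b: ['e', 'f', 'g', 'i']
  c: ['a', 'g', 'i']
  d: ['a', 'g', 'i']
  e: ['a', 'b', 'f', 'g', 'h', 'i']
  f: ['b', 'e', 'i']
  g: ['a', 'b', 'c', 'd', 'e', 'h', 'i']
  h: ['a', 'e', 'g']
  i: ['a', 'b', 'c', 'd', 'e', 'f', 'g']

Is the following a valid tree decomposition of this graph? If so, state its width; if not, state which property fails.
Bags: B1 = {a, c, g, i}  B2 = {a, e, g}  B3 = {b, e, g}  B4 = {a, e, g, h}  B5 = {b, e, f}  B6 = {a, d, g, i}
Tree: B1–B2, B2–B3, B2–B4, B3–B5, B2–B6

No — edge (i,e) lies in no bag.

A tree decomposition must satisfy three properties: every vertex lies in some bag; for every edge, both endpoints lie together in some bag; and for every vertex, the bags containing it form a connected subtree. Here edge (i,e) lies in no bag, so the decomposition is invalid.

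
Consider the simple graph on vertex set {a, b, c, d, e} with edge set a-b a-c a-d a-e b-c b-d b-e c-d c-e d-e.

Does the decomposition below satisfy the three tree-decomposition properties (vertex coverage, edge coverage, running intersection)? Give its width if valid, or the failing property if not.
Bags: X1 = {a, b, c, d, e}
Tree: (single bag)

Yes; width 4.

Every vertex of G appears in some bag (union = {a, b, c, d, e}); every edge is covered by a bag; and for each vertex v the set of bags containing v is connected in the bag tree. The decomposition is therefore valid. The largest bag has 5 vertices, so the width is 4.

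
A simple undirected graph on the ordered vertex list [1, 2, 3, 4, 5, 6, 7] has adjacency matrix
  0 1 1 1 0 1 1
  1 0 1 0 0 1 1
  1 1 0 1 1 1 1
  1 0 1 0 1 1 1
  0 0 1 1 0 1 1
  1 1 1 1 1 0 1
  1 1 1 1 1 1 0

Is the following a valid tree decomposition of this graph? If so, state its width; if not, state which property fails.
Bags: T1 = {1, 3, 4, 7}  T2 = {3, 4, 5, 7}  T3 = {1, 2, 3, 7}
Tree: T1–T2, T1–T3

A tree decomposition must satisfy three properties: every vertex lies in some bag; for every edge, both endpoints lie together in some bag; and for every vertex, the bags containing it form a connected subtree. Here vertex 6 appears in no bag, so the decomposition is invalid.

No — vertex 6 appears in no bag.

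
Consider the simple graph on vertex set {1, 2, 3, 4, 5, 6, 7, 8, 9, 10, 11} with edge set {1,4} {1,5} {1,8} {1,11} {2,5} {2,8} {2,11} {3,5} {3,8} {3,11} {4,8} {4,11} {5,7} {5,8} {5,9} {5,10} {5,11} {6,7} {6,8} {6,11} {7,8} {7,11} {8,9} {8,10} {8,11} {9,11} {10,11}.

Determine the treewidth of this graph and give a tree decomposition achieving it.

Each bag holds 4 vertices, so the decomposition has width 3, which upper-bounds the treewidth. For the lower bound, the 4 vertices {1, 4, 8, 11} are pairwise adjacent, and any tree decomposition puts a clique entirely inside one bag — forcing width ≥ 3. The upper and lower bounds meet at 3, so that is the treewidth.

Treewidth 3.
One optimal decomposition is:
Bags: B1 = {5, 7, 8, 11}  B2 = {5, 8, 10, 11}  B3 = {2, 5, 8, 11}  B4 = {3, 5, 8, 11}  B5 = {5, 8, 9, 11}  B6 = {6, 7, 8, 11}  B7 = {1, 5, 8, 11}  B8 = {1, 4, 8, 11}
Tree: B1–B2, B1–B3, B2–B4, B3–B5, B1–B6, B4–B7, B7–B8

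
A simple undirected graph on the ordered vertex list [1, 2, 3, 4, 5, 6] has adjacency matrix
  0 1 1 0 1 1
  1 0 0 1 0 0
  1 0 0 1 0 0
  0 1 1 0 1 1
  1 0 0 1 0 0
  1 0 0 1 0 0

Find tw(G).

2

A width-2 tree decomposition is:
Bags: B1 = {1, 2, 4}  B2 = {1, 4, 6}  B3 = {1, 4, 5}  B4 = {1, 3, 4}
Tree: B1–B2, B2–B3, B3–B4
The largest bag has 3 vertices, giving width 2; this decomposition certifies tw(G) ≤ 2. Since 4–2–1–6–4 is a cycle in G, G is not acyclic. Forests are exactly the graphs of treewidth ≤ 1, so tw(G) ≥ 2. The upper and lower bounds meet at 2, so that is the treewidth.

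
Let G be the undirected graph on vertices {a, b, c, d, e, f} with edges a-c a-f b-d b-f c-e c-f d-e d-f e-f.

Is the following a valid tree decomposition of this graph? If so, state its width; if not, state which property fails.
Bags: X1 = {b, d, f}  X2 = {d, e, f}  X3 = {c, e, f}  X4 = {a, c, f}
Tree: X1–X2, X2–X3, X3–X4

Yes; width 2.

Checking the three conditions: (i) the bags cover all of {a, b, c, d, e, f}; (ii) for each edge, some bag contains both endpoints; (iii) the bags containing any fixed vertex form a subtree. All hold, so the decomposition is valid with width 3 − 1 = 2.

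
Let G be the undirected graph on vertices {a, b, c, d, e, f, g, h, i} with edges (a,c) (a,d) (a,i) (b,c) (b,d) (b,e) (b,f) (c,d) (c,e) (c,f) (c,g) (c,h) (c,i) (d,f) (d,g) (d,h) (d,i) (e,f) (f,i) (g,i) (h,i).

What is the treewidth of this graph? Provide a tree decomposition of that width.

Treewidth 3.
One optimal decomposition is:
Bags: B1 = {c, d, f, i}  B2 = {c, d, g, i}  B3 = {a, c, d, i}  B4 = {b, c, d, f}  B5 = {b, c, e, f}  B6 = {c, d, h, i}
Tree: B1–B2, B1–B3, B1–B4, B4–B5, B1–B6

Each bag holds 4 vertices, so the decomposition has width 3, which upper-bounds the treewidth. Conversely, {b, c, d, f} is a clique of size 4, and the vertices of any clique must share a bag in every tree decomposition; so some bag has ≥ 4 vertices and tw(G) ≥ 3. The upper and lower bounds meet at 3, so that is the treewidth.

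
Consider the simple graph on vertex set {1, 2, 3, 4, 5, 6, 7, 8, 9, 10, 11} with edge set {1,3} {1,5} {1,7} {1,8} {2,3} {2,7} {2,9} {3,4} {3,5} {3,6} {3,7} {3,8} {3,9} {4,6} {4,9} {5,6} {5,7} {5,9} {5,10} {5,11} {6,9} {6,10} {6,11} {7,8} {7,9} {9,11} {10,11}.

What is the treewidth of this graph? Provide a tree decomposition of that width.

The largest bag has 4 vertices, giving width 3; this decomposition certifies tw(G) ≤ 3. On the other hand G contains the 4-clique {5, 6, 9, 11}. A clique must lie in a single bag of any decomposition, so no decomposition can have width below 3. The upper and lower bounds meet at 3, so that is the treewidth.

Treewidth 3.
One such decomposition:
Bags: B1 = {5, 6, 9, 11}  B2 = {5, 6, 10, 11}  B3 = {3, 5, 6, 9}  B4 = {3, 4, 6, 9}  B5 = {3, 5, 7, 9}  B6 = {2, 3, 7, 9}  B7 = {1, 3, 5, 7}  B8 = {1, 3, 7, 8}
Tree: B1–B2, B1–B3, B3–B4, B3–B5, B5–B6, B5–B7, B7–B8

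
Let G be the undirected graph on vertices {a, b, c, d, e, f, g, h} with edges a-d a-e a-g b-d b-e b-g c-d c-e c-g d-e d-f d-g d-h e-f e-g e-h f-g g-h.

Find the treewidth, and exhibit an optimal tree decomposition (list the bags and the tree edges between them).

Treewidth 3.
Bags: B1 = {a, d, e, g}  B2 = {b, d, e, g}  B3 = {d, e, g, h}  B4 = {c, d, e, g}  B5 = {d, e, f, g}
Tree: B1–B2, B2–B3, B1–B4, B3–B5

Every bag has size at most 4, so the width is 4 − 1 = 3 and tw(G) ≤ 3. On the other hand G contains the 4-clique {d, e, f, g}. A clique must lie in a single bag of any decomposition, so no decomposition can have width below 3. Hence tw(G) = 3 exactly.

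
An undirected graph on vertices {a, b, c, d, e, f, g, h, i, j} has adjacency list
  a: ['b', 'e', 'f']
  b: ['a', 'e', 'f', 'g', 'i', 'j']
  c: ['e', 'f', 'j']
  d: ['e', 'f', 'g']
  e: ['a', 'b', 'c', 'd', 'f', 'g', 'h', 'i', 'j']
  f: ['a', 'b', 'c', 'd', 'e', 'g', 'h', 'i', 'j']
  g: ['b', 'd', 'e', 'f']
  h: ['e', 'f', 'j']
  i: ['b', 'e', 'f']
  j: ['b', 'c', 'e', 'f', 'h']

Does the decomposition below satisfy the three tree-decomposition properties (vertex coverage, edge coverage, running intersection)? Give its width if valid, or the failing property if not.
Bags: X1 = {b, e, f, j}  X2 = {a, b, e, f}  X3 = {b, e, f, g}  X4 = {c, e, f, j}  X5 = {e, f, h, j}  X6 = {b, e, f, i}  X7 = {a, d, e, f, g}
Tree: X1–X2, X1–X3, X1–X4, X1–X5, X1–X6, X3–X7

No — bags containing vertex a are not connected in the tree.

A tree decomposition must satisfy three properties: every vertex lies in some bag; for every edge, both endpoints lie together in some bag; and for every vertex, the bags containing it form a connected subtree. Here bags containing vertex a are not connected in the tree, so the decomposition is invalid.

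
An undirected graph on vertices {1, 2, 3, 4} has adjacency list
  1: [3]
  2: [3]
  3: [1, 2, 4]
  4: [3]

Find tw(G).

1

A width-1 tree decomposition is:
Bags: B1 = {1, 3}  B2 = {2, 3}  B3 = {3, 4}
Tree: B1–B2, B2–B3
Every bag has size at most 2, so the width is 2 − 1 = 1 and tw(G) ≤ 1. Since G has at least one edge (e.g. 3–1), it is not an edgeless graph, so tw(G) ≥ 1. The upper and lower bounds meet at 1, so that is the treewidth.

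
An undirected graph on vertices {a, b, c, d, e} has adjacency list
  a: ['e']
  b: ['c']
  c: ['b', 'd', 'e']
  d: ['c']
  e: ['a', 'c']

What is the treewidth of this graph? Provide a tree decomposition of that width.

The largest bag has 2 vertices, giving width 1; this decomposition certifies tw(G) ≤ 1. Since G has at least one edge (e.g. c–e), it is not an edgeless graph, so tw(G) ≥ 1. Therefore the treewidth is 1.

Treewidth 1.
Bags: B1 = {c, e}  B2 = {c, d}  B3 = {b, c}  B4 = {a, e}
Tree: B1–B2, B2–B3, B1–B4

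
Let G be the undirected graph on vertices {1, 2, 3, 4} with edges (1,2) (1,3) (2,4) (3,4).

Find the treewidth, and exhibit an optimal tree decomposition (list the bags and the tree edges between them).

Every bag has size at most 3, so the width is 3 − 1 = 2 and tw(G) ≤ 2. For the lower bound, G contains the cycle 1–3–4–2–1, so G is not a forest; only forests have treewidth ≤ 1, hence tw(G) ≥ 2. Therefore the treewidth is 2.

Treewidth 2.
Bags: B1 = {1, 3, 4}  B2 = {1, 2, 4}
Tree: B1–B2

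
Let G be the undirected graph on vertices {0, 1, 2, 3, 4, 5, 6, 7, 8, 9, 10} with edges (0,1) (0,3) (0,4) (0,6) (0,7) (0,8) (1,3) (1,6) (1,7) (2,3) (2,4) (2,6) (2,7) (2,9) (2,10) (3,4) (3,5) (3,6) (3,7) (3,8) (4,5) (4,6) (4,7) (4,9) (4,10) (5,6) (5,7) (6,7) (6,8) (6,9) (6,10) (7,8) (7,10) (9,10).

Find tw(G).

4

A width-4 tree decomposition is:
Bags: B1 = {0, 3, 4, 6, 7}  B2 = {0, 3, 6, 7, 8}  B3 = {3, 4, 5, 6, 7}  B4 = {2, 3, 4, 6, 7}  B5 = {0, 1, 3, 6, 7}  B6 = {2, 4, 6, 7, 10}  B7 = {2, 4, 6, 9, 10}
Tree: B1–B2, B1–B3, B1–B4, B2–B5, B4–B6, B6–B7
Every bag has size at most 5, so the width is 5 − 1 = 4 and tw(G) ≤ 4. On the other hand G contains the 5-clique {2, 4, 6, 9, 10}. A clique must lie in a single bag of any decomposition, so no decomposition can have width below 4. Therefore the treewidth is 4.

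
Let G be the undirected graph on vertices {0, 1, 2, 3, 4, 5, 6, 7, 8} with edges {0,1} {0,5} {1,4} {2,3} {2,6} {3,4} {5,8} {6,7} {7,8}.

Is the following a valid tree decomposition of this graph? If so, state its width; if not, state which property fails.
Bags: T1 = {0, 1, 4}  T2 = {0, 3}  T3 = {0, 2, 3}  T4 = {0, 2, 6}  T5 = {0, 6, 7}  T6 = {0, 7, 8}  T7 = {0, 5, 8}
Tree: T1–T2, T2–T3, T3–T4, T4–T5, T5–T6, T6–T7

No — edge (4,3) lies in no bag.

A tree decomposition must satisfy three properties: every vertex lies in some bag; for every edge, both endpoints lie together in some bag; and for every vertex, the bags containing it form a connected subtree. Here edge (4,3) lies in no bag, so the decomposition is invalid.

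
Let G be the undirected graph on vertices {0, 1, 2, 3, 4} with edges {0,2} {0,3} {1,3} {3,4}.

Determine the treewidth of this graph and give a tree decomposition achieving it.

Treewidth 1.
One optimal decomposition is:
Bags: B1 = {1, 3}  B2 = {0, 3}  B3 = {3, 4}  B4 = {0, 2}
Tree: B1–B2, B1–B3, B2–B4

The largest bag has 2 vertices, giving width 1; this decomposition certifies tw(G) ≤ 1. Any graph with an edge has treewidth ≥ 1, and G has the edge 3–1. Hence tw(G) = 1 exactly.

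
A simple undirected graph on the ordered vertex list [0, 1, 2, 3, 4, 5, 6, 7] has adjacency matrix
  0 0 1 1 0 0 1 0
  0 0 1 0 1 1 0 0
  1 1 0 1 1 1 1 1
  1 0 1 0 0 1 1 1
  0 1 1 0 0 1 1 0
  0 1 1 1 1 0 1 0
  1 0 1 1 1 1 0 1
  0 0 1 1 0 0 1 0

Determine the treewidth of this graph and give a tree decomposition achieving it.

Treewidth 3.
One optimal decomposition is:
Bags: B1 = {2, 4, 5, 6}  B2 = {2, 3, 5, 6}  B3 = {0, 2, 3, 6}  B4 = {1, 2, 4, 5}  B5 = {2, 3, 6, 7}
Tree: B1–B2, B2–B3, B1–B4, B3–B5

Each bag holds 4 vertices, so the decomposition has width 3, which upper-bounds the treewidth. Conversely, {1, 2, 4, 5} is a clique of size 4, and the vertices of any clique must share a bag in every tree decomposition; so some bag has ≥ 4 vertices and tw(G) ≥ 3. Therefore the treewidth is 3.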